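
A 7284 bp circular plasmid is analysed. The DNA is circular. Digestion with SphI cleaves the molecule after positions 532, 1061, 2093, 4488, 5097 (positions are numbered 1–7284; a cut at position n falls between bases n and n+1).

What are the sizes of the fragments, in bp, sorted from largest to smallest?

Circular molecule, 5 cuts → 5 fragments:
  1061 − 532 = 529 bp
  2093 − 1061 = 1032 bp
  4488 − 2093 = 2395 bp
  5097 − 4488 = 609 bp
  wrap: 7284 − 5097 + 532 = 2719 bp
Sorted largest to smallest: 2719, 2395, 1032, 609, 529 bp.

2719, 2395, 1032, 609, 529 bp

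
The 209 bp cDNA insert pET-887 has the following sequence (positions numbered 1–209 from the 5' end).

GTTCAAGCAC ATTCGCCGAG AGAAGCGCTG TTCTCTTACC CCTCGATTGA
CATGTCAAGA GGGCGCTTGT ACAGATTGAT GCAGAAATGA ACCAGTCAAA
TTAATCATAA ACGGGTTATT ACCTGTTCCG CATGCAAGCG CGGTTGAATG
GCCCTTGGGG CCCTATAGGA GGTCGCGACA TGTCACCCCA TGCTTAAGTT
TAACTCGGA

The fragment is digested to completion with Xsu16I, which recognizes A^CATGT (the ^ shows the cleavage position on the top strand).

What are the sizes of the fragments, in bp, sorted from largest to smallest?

128, 50, 31 bp

Xsu16I sites (ACATGT) start at positions 50, 178.
Xsu16I cuts after the first base of each site, so after positions 50, 178.
Linear molecule, 2 cuts → 3 fragments:
  1–50 → 50 bp
  51–178 → 128 bp
  179–209 → 31 bp
Sorted largest to smallest: 128, 50, 31 bp.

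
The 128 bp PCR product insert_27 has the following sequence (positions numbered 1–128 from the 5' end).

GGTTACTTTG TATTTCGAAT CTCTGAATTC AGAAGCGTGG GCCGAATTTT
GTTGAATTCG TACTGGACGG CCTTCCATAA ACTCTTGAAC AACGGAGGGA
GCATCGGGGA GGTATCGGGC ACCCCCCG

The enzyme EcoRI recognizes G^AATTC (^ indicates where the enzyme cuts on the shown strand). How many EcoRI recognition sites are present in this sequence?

2

GAATTC occurs starting at positions 25, 54.
EcoRI cuts at 2 sites.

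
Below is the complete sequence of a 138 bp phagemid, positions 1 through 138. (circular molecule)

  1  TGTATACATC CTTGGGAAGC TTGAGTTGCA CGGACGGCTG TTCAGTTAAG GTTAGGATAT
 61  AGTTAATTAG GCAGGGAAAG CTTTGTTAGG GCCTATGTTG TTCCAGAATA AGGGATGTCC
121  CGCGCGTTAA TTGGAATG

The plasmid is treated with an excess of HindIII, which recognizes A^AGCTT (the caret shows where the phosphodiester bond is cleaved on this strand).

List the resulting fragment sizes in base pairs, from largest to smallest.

77, 61 bp

HindIII sites (AAGCTT) start at positions 17, 78.
HindIII cuts after the first base of each site, so after positions 17, 78.
Circular molecule, 2 cuts → 2 fragments:
  18–78 → 61 bp
  79–138 then 1–17 → 60 + 17 = 77 bp
Sorted largest to smallest: 77, 61 bp.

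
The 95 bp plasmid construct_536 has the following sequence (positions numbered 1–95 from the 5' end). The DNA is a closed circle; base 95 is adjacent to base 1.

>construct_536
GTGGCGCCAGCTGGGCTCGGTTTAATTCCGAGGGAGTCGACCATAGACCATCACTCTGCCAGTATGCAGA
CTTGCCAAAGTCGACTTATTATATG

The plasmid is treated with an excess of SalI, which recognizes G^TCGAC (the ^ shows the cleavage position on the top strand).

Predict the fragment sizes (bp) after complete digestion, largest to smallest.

51, 44 bp

SalI sites (GTCGAC) start at positions 36, 80.
SalI cuts after the first base of each site, so after positions 36, 80.
Circular molecule, 2 cuts → 2 fragments:
  37–80 → 44 bp
  81–95 then 1–36 → 15 + 36 = 51 bp
Sorted largest to smallest: 51, 44 bp.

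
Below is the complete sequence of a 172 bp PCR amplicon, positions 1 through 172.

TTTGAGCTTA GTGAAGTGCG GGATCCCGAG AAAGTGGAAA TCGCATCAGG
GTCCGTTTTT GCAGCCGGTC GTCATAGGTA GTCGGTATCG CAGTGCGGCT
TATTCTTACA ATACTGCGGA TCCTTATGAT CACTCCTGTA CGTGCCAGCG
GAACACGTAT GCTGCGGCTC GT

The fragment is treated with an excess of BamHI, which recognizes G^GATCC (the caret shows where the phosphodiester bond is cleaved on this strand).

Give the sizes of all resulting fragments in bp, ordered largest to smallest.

97, 54, 21 bp

BamHI sites (GGATCC) start at positions 21, 118.
BamHI cuts after the first base of each site, so after positions 21, 118.
Linear molecule, 2 cuts → 3 fragments:
  1–21 → 21 bp
  22–118 → 97 bp
  119–172 → 54 bp
Sorted largest to smallest: 97, 54, 21 bp.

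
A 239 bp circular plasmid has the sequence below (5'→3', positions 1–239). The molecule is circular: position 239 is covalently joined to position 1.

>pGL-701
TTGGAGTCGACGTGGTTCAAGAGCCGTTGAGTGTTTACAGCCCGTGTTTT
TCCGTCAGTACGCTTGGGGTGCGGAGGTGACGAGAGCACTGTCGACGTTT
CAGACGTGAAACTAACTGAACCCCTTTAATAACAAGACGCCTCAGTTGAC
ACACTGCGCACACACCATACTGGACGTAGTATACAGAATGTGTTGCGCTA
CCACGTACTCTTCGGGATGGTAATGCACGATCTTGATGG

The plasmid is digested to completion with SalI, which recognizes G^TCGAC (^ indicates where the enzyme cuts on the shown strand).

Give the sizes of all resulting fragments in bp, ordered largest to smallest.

SalI sites (GTCGAC) start at positions 6, 91.
SalI cuts after the first base of each site, so after positions 6, 91.
Circular molecule, 2 cuts → 2 fragments:
  7–91 → 85 bp
  92–239 then 1–6 → 148 + 6 = 154 bp
Sorted largest to smallest: 154, 85 bp.

154, 85 bp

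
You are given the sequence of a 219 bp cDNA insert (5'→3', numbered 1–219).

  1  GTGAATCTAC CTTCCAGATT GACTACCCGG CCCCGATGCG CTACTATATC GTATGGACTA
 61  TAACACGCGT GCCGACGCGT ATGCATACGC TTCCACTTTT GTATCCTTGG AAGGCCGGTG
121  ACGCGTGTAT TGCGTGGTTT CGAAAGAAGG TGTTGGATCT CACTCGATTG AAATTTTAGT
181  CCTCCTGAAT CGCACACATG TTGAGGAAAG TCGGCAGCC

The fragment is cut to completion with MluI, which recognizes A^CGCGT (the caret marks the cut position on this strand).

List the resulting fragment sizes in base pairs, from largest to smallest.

98, 65, 46, 10 bp

MluI sites (ACGCGT) start at positions 65, 75, 121.
MluI cuts after the first base of each site, so after positions 65, 75, 121.
Linear molecule, 3 cuts → 4 fragments:
  1–65 → 65 bp
  66–75 → 10 bp
  76–121 → 46 bp
  122–219 → 98 bp
Sorted largest to smallest: 98, 65, 46, 10 bp.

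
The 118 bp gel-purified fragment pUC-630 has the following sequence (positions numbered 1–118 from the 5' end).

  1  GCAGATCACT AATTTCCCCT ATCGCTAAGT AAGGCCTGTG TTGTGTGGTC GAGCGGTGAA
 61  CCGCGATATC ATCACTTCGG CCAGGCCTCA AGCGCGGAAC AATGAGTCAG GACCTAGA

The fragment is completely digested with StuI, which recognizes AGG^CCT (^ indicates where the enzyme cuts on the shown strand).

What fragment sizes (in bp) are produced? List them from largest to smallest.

51, 34, 33 bp

StuI sites (AGGCCT) start at positions 32, 83.
StuI cuts after base 3 of each site, so after positions 34, 85.
Linear molecule, 2 cuts → 3 fragments:
  1–34 → 34 bp
  35–85 → 51 bp
  86–118 → 33 bp
Sorted largest to smallest: 51, 34, 33 bp.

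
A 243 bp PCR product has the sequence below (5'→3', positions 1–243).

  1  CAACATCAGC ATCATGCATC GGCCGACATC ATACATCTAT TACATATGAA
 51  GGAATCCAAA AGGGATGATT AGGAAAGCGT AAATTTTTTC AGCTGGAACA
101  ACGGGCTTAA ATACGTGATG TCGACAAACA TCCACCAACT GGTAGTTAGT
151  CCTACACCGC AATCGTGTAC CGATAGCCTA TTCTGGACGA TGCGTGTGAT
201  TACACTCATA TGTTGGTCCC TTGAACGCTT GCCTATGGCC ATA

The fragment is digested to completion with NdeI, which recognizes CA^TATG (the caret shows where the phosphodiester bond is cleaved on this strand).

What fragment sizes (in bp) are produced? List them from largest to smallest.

164, 44, 35 bp

NdeI sites (CATATG) start at positions 43, 207.
NdeI cuts after base 2 of each site, so after positions 44, 208.
Linear molecule, 2 cuts → 3 fragments:
  1–44 → 44 bp
  45–208 → 164 bp
  209–243 → 35 bp
Sorted largest to smallest: 164, 44, 35 bp.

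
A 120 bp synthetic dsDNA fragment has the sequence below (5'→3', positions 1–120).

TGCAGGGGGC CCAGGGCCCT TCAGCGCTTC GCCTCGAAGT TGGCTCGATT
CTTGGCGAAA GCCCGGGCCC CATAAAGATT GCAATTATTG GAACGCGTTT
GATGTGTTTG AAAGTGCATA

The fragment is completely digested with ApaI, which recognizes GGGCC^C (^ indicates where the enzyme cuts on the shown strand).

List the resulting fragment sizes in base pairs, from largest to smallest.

ApaI sites (GGGCCC) start at positions 7, 14, 65.
ApaI cuts after base 5 of each site (before the last base), so after positions 11, 18, 69.
Linear molecule, 3 cuts → 4 fragments:
  1–11 → 11 bp
  12–18 → 7 bp
  19–69 → 51 bp
  70–120 → 51 bp
Sorted largest to smallest: 51, 51, 11, 7 bp.

51, 51, 11, 7 bp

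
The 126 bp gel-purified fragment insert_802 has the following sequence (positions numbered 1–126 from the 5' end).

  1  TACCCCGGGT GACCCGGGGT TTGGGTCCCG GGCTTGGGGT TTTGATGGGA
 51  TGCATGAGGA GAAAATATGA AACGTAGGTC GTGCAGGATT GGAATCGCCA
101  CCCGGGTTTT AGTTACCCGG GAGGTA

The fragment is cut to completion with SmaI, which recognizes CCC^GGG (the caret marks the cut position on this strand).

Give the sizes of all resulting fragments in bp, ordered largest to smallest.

SmaI sites (CCCGGG) start at positions 4, 13, 27, 101, 116.
SmaI cuts after base 3 of each site, so after positions 6, 15, 29, 103, 118.
Linear molecule, 5 cuts → 6 fragments:
  1–6 → 6 bp
  7–15 → 9 bp
  16–29 → 14 bp
  30–103 → 74 bp
  104–118 → 15 bp
  119–126 → 8 bp
Sorted largest to smallest: 74, 15, 14, 9, 8, 6 bp.

74, 15, 14, 9, 8, 6 bp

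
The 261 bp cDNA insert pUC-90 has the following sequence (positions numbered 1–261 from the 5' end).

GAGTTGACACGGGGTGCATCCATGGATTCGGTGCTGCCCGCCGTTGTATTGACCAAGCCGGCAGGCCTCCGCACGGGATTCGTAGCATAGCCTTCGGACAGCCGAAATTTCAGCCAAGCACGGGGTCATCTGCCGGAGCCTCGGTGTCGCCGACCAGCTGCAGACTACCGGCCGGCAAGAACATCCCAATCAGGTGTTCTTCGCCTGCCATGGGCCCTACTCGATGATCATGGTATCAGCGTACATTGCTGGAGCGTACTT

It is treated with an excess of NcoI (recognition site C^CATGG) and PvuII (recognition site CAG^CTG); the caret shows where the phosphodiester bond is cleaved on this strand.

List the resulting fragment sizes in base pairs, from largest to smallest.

NcoI sites (CCATGG) start at positions 20, 208.
NcoI cuts after the first base of each site, so after positions 20, 208.
The PvuII site (CAGCTG) starts at position 155.
PvuII cuts after base 3 of each site, so after position 157.
Combined cut positions: 20, 157, 208.
Linear molecule, 3 cuts → 4 fragments:
  1–20 → 20 bp
  21–157 → 137 bp
  158–208 → 51 bp
  209–261 → 53 bp
Sorted largest to smallest: 137, 53, 51, 20 bp.

137, 53, 51, 20 bp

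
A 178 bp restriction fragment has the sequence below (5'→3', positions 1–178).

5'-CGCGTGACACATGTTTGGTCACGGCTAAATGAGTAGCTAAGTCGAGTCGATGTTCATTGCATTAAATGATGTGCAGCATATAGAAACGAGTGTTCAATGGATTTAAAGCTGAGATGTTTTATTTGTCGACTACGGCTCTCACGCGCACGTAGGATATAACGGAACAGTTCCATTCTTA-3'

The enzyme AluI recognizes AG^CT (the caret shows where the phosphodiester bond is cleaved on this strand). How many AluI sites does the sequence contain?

2

AGCT occurs starting at positions 35, 107.
AluI cuts at 2 sites.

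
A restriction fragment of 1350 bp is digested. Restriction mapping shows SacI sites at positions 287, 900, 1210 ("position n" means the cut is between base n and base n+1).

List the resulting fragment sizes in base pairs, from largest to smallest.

613, 310, 287, 140 bp

Linear molecule, 3 cuts → 4 fragments:
  287 − 0 = 287 bp
  900 − 287 = 613 bp
  1210 − 900 = 310 bp
  1350 − 1210 = 140 bp
Sorted largest to smallest: 613, 310, 287, 140 bp.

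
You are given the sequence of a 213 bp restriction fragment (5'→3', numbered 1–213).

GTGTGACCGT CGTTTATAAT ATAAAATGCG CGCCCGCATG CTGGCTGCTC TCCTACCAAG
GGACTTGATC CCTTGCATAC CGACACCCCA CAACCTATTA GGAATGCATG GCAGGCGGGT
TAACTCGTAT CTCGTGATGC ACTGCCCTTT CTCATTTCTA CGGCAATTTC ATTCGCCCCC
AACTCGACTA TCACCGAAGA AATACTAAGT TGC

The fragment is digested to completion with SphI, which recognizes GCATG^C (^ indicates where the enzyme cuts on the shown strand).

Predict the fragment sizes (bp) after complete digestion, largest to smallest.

The SphI site (GCATGC) starts at position 36.
SphI cuts after base 5 of each site (before the last base), so after position 40.
Linear molecule, 1 cut → 2 fragments:
  1–40 → 40 bp
  41–213 → 173 bp
Sorted largest to smallest: 173, 40 bp.

173, 40 bp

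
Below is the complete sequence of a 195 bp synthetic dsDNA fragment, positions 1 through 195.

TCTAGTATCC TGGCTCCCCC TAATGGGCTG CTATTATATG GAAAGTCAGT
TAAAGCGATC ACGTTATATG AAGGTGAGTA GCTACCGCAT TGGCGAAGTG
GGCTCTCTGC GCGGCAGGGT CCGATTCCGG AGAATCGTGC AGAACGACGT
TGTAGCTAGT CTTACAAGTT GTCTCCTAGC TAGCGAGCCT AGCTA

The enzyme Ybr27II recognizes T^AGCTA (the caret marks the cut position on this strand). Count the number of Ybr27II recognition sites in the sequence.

TAGCTA occurs starting at positions 79, 153, 177, 190.
Ybr27II cuts at 4 sites.

4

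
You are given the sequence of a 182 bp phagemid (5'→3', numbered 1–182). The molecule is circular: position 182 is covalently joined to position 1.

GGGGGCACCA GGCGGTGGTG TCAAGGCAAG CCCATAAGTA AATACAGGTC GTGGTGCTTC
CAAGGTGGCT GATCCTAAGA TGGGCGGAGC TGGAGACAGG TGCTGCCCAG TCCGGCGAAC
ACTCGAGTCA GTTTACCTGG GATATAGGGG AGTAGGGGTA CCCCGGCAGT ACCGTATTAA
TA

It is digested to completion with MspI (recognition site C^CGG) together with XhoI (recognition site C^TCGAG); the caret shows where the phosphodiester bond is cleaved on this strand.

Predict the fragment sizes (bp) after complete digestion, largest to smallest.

131, 41, 10 bp

MspI sites (CCGG) start at positions 112, 163.
MspI cuts after the first base of each site, so after positions 112, 163.
The XhoI site (CTCGAG) starts at position 122.
XhoI cuts after the first base of each site, so after position 122.
Combined cut positions: 112, 122, 163.
Circular molecule, 3 cuts → 3 fragments:
  113–122 → 10 bp
  123–163 → 41 bp
  164–182 then 1–112 → 19 + 112 = 131 bp
Sorted largest to smallest: 131, 41, 10 bp.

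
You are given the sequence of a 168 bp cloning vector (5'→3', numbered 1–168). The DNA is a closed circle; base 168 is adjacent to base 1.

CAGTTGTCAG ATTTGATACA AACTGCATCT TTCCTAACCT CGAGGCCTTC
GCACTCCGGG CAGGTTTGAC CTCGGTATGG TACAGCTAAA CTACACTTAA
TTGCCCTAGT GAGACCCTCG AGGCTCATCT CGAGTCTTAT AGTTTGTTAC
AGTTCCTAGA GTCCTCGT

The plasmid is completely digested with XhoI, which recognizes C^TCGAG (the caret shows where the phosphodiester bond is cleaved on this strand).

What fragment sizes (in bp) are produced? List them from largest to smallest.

78, 78, 12 bp

XhoI sites (CTCGAG) start at positions 39, 117, 129.
XhoI cuts after the first base of each site, so after positions 39, 117, 129.
Circular molecule, 3 cuts → 3 fragments:
  40–117 → 78 bp
  118–129 → 12 bp
  130–168 then 1–39 → 39 + 39 = 78 bp
Sorted largest to smallest: 78, 78, 12 bp.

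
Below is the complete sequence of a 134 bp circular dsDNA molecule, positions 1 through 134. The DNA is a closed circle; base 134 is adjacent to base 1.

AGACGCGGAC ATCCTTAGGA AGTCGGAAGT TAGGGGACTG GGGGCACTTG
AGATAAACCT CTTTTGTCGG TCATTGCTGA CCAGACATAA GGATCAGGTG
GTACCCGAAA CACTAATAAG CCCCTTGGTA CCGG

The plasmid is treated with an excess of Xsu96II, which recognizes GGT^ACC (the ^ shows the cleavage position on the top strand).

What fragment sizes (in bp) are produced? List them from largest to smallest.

Xsu96II sites (GGTACC) start at positions 100, 127.
Xsu96II cuts after base 3 of each site, so after positions 102, 129.
Circular molecule, 2 cuts → 2 fragments:
  103–129 → 27 bp
  130–134 then 1–102 → 5 + 102 = 107 bp
Sorted largest to smallest: 107, 27 bp.

107, 27 bp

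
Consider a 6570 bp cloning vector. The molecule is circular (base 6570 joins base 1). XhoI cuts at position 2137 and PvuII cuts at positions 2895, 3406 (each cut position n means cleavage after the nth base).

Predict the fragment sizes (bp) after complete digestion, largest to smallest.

Combined cut positions (sorted): 2137, 2895, 3406.
Circular molecule, 3 cuts → 3 fragments:
  2895 − 2137 = 758 bp
  3406 − 2895 = 511 bp
  wrap: 6570 − 3406 + 2137 = 5301 bp
Sorted largest to smallest: 5301, 758, 511 bp.

5301, 758, 511 bp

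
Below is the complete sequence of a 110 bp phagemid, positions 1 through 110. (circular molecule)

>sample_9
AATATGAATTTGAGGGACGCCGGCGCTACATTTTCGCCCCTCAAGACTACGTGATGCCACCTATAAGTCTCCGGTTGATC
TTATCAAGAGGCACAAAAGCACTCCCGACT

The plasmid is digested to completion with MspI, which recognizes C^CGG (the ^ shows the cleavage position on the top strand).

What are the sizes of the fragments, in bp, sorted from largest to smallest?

MspI sites (CCGG) start at positions 20, 71.
MspI cuts after the first base of each site, so after positions 20, 71.
Circular molecule, 2 cuts → 2 fragments:
  21–71 → 51 bp
  72–110 then 1–20 → 39 + 20 = 59 bp
Sorted largest to smallest: 59, 51 bp.

59, 51 bp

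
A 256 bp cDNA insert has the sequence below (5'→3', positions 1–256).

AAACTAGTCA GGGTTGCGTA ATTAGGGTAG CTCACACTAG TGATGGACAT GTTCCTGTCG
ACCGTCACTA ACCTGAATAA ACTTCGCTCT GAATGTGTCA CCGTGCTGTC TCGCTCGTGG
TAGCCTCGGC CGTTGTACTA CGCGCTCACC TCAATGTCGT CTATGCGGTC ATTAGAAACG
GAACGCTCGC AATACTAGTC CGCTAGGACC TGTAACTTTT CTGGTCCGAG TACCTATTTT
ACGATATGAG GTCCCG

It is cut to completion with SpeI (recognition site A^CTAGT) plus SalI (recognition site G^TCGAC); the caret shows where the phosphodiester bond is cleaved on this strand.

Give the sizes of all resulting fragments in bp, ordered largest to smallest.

SpeI sites (ACTAGT) start at positions 3, 36, 194.
SpeI cuts after the first base of each site, so after positions 3, 36, 194.
The SalI site (GTCGAC) starts at position 57.
SalI cuts after the first base of each site, so after position 57.
Combined cut positions: 3, 36, 57, 194.
Linear molecule, 4 cuts → 5 fragments:
  1–3 → 3 bp
  4–36 → 33 bp
  37–57 → 21 bp
  58–194 → 137 bp
  195–256 → 62 bp
Sorted largest to smallest: 137, 62, 33, 21, 3 bp.

137, 62, 33, 21, 3 bp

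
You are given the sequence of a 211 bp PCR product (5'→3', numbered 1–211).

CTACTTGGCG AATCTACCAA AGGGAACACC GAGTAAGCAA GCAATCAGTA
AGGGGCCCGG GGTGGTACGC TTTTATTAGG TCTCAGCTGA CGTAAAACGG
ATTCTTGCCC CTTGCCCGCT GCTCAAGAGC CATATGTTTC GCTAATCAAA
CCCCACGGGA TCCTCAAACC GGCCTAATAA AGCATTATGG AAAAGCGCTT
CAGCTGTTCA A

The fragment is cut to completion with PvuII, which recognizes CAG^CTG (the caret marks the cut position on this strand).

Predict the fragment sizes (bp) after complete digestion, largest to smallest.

PvuII sites (CAGCTG) start at positions 84, 201.
PvuII cuts after base 3 of each site, so after positions 86, 203.
Linear molecule, 2 cuts → 3 fragments:
  1–86 → 86 bp
  87–203 → 117 bp
  204–211 → 8 bp
Sorted largest to smallest: 117, 86, 8 bp.

117, 86, 8 bp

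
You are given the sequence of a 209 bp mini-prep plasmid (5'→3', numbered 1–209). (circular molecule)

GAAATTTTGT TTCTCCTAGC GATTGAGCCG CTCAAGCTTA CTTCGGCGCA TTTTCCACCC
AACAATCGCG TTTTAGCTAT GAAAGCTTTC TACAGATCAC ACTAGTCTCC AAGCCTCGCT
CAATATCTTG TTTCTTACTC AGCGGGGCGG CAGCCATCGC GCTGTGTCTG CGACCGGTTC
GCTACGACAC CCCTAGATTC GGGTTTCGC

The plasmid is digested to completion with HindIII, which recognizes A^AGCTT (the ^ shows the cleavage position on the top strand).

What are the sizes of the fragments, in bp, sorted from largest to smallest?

HindIII sites (AAGCTT) start at positions 34, 83.
HindIII cuts after the first base of each site, so after positions 34, 83.
Circular molecule, 2 cuts → 2 fragments:
  35–83 → 49 bp
  84–209 then 1–34 → 126 + 34 = 160 bp
Sorted largest to smallest: 160, 49 bp.

160, 49 bp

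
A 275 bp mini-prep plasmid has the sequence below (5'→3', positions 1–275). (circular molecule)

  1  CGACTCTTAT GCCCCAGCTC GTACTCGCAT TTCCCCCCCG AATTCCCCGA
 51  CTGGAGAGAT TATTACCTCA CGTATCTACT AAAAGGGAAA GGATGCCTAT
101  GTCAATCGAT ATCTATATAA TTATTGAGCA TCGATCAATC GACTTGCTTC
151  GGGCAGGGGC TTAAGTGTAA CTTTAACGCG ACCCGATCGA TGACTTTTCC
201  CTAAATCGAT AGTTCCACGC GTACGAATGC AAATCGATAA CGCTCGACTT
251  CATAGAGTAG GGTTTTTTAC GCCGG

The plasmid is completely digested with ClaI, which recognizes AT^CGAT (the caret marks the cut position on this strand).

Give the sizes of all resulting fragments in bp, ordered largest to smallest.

147, 56, 28, 25, 19 bp

ClaI sites (ATCGAT) start at positions 105, 130, 186, 205, 233.
ClaI cuts after base 2 of each site, so after positions 106, 131, 187, 206, 234.
Circular molecule, 5 cuts → 5 fragments:
  107–131 → 25 bp
  132–187 → 56 bp
  188–206 → 19 bp
  207–234 → 28 bp
  235–275 then 1–106 → 41 + 106 = 147 bp
Sorted largest to smallest: 147, 56, 28, 25, 19 bp.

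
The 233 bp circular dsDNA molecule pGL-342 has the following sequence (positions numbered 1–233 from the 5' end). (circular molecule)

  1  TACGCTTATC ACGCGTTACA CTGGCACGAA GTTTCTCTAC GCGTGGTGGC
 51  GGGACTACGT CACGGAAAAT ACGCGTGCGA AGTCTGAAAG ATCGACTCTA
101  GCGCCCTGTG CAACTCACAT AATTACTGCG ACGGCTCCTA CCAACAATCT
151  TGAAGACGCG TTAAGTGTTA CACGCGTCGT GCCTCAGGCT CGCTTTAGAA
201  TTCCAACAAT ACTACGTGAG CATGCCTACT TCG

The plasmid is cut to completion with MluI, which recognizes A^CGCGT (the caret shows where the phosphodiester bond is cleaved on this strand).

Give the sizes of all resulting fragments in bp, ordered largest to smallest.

MluI sites (ACGCGT) start at positions 11, 39, 71, 156, 172.
MluI cuts after the first base of each site, so after positions 11, 39, 71, 156, 172.
Circular molecule, 5 cuts → 5 fragments:
  12–39 → 28 bp
  40–71 → 32 bp
  72–156 → 85 bp
  157–172 → 16 bp
  173–233 then 1–11 → 61 + 11 = 72 bp
Sorted largest to smallest: 85, 72, 32, 28, 16 bp.

85, 72, 32, 28, 16 bp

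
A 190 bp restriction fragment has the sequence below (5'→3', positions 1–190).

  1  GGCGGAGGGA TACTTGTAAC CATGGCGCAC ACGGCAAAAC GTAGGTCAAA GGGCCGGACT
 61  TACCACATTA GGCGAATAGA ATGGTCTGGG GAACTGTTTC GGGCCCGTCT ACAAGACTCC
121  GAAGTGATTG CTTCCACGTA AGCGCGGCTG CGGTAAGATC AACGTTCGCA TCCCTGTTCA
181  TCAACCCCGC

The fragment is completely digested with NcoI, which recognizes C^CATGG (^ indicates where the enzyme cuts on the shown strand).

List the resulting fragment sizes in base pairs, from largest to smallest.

170, 20 bp

The NcoI site (CCATGG) starts at position 20.
NcoI cuts after the first base of each site, so after position 20.
Linear molecule, 1 cut → 2 fragments:
  1–20 → 20 bp
  21–190 → 170 bp
Sorted largest to smallest: 170, 20 bp.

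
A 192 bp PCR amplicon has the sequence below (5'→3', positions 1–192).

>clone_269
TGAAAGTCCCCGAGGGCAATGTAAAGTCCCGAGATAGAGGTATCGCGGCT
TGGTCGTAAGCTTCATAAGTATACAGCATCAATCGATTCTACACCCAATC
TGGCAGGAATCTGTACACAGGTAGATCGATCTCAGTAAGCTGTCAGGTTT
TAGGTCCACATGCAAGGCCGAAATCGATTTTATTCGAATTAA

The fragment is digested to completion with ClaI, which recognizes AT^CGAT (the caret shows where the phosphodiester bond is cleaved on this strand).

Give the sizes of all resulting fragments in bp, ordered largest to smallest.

ClaI sites (ATCGAT) start at positions 82, 125, 173.
ClaI cuts after base 2 of each site, so after positions 83, 126, 174.
Linear molecule, 3 cuts → 4 fragments:
  1–83 → 83 bp
  84–126 → 43 bp
  127–174 → 48 bp
  175–192 → 18 bp
Sorted largest to smallest: 83, 48, 43, 18 bp.

83, 48, 43, 18 bp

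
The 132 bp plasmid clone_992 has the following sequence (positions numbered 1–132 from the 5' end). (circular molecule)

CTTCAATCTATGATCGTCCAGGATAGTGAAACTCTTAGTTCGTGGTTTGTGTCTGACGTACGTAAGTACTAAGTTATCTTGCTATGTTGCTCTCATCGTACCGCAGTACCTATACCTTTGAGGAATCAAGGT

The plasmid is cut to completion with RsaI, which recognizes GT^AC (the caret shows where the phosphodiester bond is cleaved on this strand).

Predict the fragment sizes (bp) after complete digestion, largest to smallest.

RsaI sites (GTAC) start at positions 58, 66, 98, 106.
RsaI cuts after base 2 of each site, so after positions 59, 67, 99, 107.
Circular molecule, 4 cuts → 4 fragments:
  60–67 → 8 bp
  68–99 → 32 bp
  100–107 → 8 bp
  108–132 then 1–59 → 25 + 59 = 84 bp
Sorted largest to smallest: 84, 32, 8, 8 bp.

84, 32, 8, 8 bp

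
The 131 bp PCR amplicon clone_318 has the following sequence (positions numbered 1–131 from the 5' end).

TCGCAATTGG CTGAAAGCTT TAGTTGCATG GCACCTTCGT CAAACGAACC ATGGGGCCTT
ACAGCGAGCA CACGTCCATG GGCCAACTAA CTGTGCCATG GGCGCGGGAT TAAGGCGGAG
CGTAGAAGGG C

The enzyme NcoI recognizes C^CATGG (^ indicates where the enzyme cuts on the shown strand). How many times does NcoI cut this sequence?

CCATGG occurs starting at positions 49, 76, 96.
NcoI cuts at 3 sites.

3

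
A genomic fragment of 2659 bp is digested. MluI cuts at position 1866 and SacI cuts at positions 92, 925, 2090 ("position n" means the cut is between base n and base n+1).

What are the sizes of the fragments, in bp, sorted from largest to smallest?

Combined cut positions (sorted): 92, 925, 1866, 2090.
Linear molecule, 4 cuts → 5 fragments:
  92 − 0 = 92 bp
  925 − 92 = 833 bp
  1866 − 925 = 941 bp
  2090 − 1866 = 224 bp
  2659 − 2090 = 569 bp
Sorted largest to smallest: 941, 833, 569, 224, 92 bp.

941, 833, 569, 224, 92 bp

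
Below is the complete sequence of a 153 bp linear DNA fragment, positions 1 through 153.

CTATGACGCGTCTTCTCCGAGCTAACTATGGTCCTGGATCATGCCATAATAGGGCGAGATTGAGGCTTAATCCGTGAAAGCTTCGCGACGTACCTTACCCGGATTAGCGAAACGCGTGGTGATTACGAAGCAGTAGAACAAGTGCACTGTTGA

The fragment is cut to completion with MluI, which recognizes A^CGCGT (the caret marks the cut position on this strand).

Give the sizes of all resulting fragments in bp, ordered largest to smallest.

106, 41, 6 bp

MluI sites (ACGCGT) start at positions 6, 112.
MluI cuts after the first base of each site, so after positions 6, 112.
Linear molecule, 2 cuts → 3 fragments:
  1–6 → 6 bp
  7–112 → 106 bp
  113–153 → 41 bp
Sorted largest to smallest: 106, 41, 6 bp.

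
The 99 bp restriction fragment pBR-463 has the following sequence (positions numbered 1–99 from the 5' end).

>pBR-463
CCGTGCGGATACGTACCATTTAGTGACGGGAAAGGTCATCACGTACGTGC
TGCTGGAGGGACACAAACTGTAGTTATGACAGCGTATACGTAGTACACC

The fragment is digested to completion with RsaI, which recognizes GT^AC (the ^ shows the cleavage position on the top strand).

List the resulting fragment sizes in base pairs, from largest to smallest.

50, 30, 14, 5 bp

RsaI sites (GTAC) start at positions 13, 43, 93.
RsaI cuts after base 2 of each site, so after positions 14, 44, 94.
Linear molecule, 3 cuts → 4 fragments:
  1–14 → 14 bp
  15–44 → 30 bp
  45–94 → 50 bp
  95–99 → 5 bp
Sorted largest to smallest: 50, 30, 14, 5 bp.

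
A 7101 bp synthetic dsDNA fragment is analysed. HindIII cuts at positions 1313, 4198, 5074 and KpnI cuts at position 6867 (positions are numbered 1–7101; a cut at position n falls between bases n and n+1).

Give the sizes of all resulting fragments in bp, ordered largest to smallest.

2885, 1793, 1313, 876, 234 bp

Combined cut positions (sorted): 1313, 4198, 5074, 6867.
Linear molecule, 4 cuts → 5 fragments:
  1313 − 0 = 1313 bp
  4198 − 1313 = 2885 bp
  5074 − 4198 = 876 bp
  6867 − 5074 = 1793 bp
  7101 − 6867 = 234 bp
Sorted largest to smallest: 2885, 1793, 1313, 876, 234 bp.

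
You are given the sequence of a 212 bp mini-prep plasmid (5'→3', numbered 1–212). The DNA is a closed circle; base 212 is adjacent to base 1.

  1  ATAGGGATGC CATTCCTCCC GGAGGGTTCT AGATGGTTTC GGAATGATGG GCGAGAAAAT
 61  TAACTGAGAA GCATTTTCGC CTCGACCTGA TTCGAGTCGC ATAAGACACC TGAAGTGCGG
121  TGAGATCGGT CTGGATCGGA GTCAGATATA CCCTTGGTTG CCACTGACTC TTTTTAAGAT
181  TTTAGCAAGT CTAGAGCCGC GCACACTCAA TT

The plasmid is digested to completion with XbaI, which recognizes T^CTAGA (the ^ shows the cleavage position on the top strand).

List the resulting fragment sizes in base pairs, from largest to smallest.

162, 50 bp

XbaI sites (TCTAGA) start at positions 28, 190.
XbaI cuts after the first base of each site, so after positions 28, 190.
Circular molecule, 2 cuts → 2 fragments:
  29–190 → 162 bp
  191–212 then 1–28 → 22 + 28 = 50 bp
Sorted largest to smallest: 162, 50 bp.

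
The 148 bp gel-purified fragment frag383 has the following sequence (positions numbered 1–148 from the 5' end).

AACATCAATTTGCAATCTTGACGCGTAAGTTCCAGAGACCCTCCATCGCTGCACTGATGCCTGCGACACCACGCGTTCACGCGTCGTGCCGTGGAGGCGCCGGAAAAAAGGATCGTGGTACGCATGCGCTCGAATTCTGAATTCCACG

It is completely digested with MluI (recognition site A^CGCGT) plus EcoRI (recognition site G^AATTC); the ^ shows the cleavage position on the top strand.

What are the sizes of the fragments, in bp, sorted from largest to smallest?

MluI sites (ACGCGT) start at positions 21, 71, 79.
MluI cuts after the first base of each site, so after positions 21, 71, 79.
EcoRI sites (GAATTC) start at positions 132, 139.
EcoRI cuts after the first base of each site, so after positions 132, 139.
Combined cut positions: 21, 71, 79, 132, 139.
Linear molecule, 5 cuts → 6 fragments:
  1–21 → 21 bp
  22–71 → 50 bp
  72–79 → 8 bp
  80–132 → 53 bp
  133–139 → 7 bp
  140–148 → 9 bp
Sorted largest to smallest: 53, 50, 21, 9, 8, 7 bp.

53, 50, 21, 9, 8, 7 bp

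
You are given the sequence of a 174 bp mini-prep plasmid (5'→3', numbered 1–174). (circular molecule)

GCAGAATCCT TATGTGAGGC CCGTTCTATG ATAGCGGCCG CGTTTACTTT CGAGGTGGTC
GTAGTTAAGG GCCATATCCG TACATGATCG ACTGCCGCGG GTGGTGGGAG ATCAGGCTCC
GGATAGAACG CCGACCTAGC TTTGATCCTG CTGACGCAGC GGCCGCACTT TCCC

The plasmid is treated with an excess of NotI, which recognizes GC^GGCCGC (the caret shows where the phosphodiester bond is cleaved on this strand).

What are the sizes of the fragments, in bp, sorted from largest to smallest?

125, 49 bp

NotI sites (GCGGCCGC) start at positions 34, 159.
NotI cuts after base 2 of each site, so after positions 35, 160.
Circular molecule, 2 cuts → 2 fragments:
  36–160 → 125 bp
  161–174 then 1–35 → 14 + 35 = 49 bp
Sorted largest to smallest: 125, 49 bp.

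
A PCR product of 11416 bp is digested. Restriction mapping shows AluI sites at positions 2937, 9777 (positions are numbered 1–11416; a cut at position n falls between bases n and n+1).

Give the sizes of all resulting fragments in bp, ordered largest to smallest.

6840, 2937, 1639 bp

Linear molecule, 2 cuts → 3 fragments:
  2937 − 0 = 2937 bp
  9777 − 2937 = 6840 bp
  11416 − 9777 = 1639 bp
Sorted largest to smallest: 6840, 2937, 1639 bp.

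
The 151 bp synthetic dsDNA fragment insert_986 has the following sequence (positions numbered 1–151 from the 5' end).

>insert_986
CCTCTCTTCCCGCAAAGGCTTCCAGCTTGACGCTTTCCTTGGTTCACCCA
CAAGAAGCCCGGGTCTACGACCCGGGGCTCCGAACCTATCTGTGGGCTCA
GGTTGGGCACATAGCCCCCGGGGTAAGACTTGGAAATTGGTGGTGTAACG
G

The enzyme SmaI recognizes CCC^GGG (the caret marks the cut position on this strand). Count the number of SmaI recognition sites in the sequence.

3

CCCGGG occurs starting at positions 58, 71, 117.
SmaI cuts at 3 sites.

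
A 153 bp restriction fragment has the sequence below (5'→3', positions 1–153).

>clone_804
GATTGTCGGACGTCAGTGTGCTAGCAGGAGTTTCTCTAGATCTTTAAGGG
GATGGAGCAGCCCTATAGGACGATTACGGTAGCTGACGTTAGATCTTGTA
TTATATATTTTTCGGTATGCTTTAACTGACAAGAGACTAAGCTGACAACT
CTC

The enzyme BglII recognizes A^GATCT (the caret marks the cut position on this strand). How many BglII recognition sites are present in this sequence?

2

AGATCT occurs starting at positions 38, 91.
BglII cuts at 2 sites.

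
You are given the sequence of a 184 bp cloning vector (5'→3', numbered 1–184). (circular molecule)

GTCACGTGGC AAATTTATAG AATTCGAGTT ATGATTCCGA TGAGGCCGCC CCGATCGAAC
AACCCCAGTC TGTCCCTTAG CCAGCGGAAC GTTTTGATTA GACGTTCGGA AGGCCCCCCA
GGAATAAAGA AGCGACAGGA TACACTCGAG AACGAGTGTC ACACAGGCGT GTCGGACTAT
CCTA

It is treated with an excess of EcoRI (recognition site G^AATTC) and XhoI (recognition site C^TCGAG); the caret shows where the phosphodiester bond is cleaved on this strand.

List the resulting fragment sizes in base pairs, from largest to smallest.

125, 59 bp

The EcoRI site (GAATTC) starts at position 20.
EcoRI cuts after the first base of each site, so after position 20.
The XhoI site (CTCGAG) starts at position 145.
XhoI cuts after the first base of each site, so after position 145.
Combined cut positions: 20, 145.
Circular molecule, 2 cuts → 2 fragments:
  21–145 → 125 bp
  146–184 then 1–20 → 39 + 20 = 59 bp
Sorted largest to smallest: 125, 59 bp.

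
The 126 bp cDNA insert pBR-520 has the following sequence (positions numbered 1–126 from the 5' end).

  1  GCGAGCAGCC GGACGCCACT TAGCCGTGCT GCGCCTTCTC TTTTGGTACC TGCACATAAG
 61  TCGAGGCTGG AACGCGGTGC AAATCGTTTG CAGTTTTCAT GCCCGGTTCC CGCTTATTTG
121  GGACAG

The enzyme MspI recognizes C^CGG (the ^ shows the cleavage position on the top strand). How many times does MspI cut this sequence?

CCGG occurs starting at positions 9, 103.
MspI cuts at 2 sites.

2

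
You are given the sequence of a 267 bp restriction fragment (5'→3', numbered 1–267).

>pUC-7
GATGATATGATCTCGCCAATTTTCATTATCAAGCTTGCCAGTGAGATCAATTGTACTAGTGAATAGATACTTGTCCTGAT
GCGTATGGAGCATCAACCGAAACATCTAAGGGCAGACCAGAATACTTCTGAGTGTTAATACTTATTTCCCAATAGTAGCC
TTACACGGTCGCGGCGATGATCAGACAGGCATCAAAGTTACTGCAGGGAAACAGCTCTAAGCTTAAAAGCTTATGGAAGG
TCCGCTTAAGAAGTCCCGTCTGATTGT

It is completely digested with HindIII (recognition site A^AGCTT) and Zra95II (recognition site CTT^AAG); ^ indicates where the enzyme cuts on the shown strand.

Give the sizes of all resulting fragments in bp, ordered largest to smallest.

HindIII sites (AAGCTT) start at positions 31, 219, 227.
HindIII cuts after the first base of each site, so after positions 31, 219, 227.
The Zra95II site (CTTAAG) starts at position 245.
Zra95II cuts after base 3 of each site, so after position 247.
Combined cut positions: 31, 219, 227, 247.
Linear molecule, 4 cuts → 5 fragments:
  1–31 → 31 bp
  32–219 → 188 bp
  220–227 → 8 bp
  228–247 → 20 bp
  248–267 → 20 bp
Sorted largest to smallest: 188, 31, 20, 20, 8 bp.

188, 31, 20, 20, 8 bp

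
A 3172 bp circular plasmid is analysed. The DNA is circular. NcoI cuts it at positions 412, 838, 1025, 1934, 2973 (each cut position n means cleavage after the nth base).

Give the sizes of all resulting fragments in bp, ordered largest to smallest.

1039, 909, 611, 426, 187 bp

Circular molecule, 5 cuts → 5 fragments:
  838 − 412 = 426 bp
  1025 − 838 = 187 bp
  1934 − 1025 = 909 bp
  2973 − 1934 = 1039 bp
  wrap: 3172 − 2973 + 412 = 611 bp
Sorted largest to smallest: 1039, 909, 611, 426, 187 bp.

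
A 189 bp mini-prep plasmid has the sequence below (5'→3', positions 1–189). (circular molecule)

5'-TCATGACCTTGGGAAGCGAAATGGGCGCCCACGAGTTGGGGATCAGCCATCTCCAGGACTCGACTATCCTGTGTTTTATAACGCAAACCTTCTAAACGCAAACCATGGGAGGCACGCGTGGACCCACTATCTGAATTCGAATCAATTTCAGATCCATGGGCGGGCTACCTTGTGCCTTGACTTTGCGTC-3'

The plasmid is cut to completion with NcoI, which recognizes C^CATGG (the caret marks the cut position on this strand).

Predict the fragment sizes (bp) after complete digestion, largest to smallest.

NcoI sites (CCATGG) start at positions 103, 154.
NcoI cuts after the first base of each site, so after positions 103, 154.
Circular molecule, 2 cuts → 2 fragments:
  104–154 → 51 bp
  155–189 then 1–103 → 35 + 103 = 138 bp
Sorted largest to smallest: 138, 51 bp.

138, 51 bp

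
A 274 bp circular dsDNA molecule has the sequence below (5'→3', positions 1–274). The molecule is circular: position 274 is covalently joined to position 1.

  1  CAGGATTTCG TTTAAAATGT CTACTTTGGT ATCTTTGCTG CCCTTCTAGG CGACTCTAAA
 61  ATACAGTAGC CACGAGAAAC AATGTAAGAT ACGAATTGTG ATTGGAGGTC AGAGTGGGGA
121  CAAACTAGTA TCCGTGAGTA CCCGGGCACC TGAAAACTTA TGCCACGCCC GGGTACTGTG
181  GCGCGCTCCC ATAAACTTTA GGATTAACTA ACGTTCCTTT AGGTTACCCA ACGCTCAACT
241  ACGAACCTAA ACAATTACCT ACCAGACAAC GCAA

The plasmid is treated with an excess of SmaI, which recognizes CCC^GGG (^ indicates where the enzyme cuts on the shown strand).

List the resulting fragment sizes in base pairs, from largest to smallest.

SmaI sites (CCCGGG) start at positions 141, 168.
SmaI cuts after base 3 of each site, so after positions 143, 170.
Circular molecule, 2 cuts → 2 fragments:
  144–170 → 27 bp
  171–274 then 1–143 → 104 + 143 = 247 bp
Sorted largest to smallest: 247, 27 bp.

247, 27 bp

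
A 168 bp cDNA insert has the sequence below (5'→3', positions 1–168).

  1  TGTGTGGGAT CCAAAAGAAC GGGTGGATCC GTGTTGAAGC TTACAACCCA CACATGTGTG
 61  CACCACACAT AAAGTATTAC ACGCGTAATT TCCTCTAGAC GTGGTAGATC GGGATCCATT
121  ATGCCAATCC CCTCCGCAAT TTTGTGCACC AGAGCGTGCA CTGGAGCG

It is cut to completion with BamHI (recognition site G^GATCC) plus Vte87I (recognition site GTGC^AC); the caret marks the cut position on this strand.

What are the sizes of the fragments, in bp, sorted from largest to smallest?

BamHI sites (GGATCC) start at positions 7, 25, 112.
BamHI cuts after the first base of each site, so after positions 7, 25, 112.
Vte87I sites (GTGCAC) start at positions 58, 144, 156.
Vte87I cuts after base 4 of each site, so after positions 61, 147, 159.
Combined cut positions: 7, 25, 61, 112, 147, 159.
Linear molecule, 6 cuts → 7 fragments:
  1–7 → 7 bp
  8–25 → 18 bp
  26–61 → 36 bp
  62–112 → 51 bp
  113–147 → 35 bp
  148–159 → 12 bp
  160–168 → 9 bp
Sorted largest to smallest: 51, 36, 35, 18, 12, 9, 7 bp.

51, 36, 35, 18, 12, 9, 7 bp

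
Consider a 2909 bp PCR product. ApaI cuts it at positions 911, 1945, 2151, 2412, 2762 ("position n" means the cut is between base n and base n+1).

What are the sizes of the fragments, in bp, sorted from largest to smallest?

1034, 911, 350, 261, 206, 147 bp

Linear molecule, 5 cuts → 6 fragments:
  911 − 0 = 911 bp
  1945 − 911 = 1034 bp
  2151 − 1945 = 206 bp
  2412 − 2151 = 261 bp
  2762 − 2412 = 350 bp
  2909 − 2762 = 147 bp
Sorted largest to smallest: 1034, 911, 350, 261, 206, 147 bp.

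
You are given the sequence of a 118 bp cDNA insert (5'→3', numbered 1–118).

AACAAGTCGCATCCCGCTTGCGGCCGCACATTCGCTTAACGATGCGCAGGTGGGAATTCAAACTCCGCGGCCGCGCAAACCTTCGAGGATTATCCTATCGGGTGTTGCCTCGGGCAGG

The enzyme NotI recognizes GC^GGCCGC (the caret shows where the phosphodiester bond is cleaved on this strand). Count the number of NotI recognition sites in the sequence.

2

GCGGCCGC occurs starting at positions 20, 67.
NotI cuts at 2 sites.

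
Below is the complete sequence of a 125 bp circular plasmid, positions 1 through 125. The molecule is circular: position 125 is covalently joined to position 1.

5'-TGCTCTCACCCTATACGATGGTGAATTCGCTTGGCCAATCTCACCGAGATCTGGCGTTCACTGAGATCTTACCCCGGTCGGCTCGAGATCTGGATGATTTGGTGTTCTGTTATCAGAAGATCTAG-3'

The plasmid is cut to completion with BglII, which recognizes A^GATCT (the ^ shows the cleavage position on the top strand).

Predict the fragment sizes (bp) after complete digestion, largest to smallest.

BglII sites (AGATCT) start at positions 47, 64, 86, 118.
BglII cuts after the first base of each site, so after positions 47, 64, 86, 118.
Circular molecule, 4 cuts → 4 fragments:
  48–64 → 17 bp
  65–86 → 22 bp
  87–118 → 32 bp
  119–125 then 1–47 → 7 + 47 = 54 bp
Sorted largest to smallest: 54, 32, 22, 17 bp.

54, 32, 22, 17 bp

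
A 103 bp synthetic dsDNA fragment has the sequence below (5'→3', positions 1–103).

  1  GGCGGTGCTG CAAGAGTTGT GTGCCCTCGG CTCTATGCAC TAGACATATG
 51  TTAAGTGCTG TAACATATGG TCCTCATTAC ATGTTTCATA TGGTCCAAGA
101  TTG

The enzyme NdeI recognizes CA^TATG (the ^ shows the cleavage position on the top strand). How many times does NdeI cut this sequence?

3

CATATG occurs starting at positions 45, 64, 87.
NdeI cuts at 3 sites.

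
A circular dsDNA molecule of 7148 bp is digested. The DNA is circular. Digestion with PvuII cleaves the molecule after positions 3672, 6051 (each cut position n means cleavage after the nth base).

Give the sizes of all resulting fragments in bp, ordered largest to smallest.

Circular molecule, 2 cuts → 2 fragments:
  6051 − 3672 = 2379 bp
  wrap: 7148 − 6051 + 3672 = 4769 bp
Sorted largest to smallest: 4769, 2379 bp.

4769, 2379 bp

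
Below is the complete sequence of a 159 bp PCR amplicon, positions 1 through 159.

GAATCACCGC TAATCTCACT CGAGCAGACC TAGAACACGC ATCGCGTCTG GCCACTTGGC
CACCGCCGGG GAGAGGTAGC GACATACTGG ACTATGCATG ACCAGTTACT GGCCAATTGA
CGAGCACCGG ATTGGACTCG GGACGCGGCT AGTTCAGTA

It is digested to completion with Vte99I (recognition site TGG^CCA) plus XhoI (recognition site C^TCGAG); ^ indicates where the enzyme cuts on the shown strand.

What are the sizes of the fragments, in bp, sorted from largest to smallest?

Vte99I sites (TGGCCA) start at positions 49, 57, 110.
Vte99I cuts after base 3 of each site, so after positions 51, 59, 112.
The XhoI site (CTCGAG) starts at position 19.
XhoI cuts after the first base of each site, so after position 19.
Combined cut positions: 19, 51, 59, 112.
Linear molecule, 4 cuts → 5 fragments:
  1–19 → 19 bp
  20–51 → 32 bp
  52–59 → 8 bp
  60–112 → 53 bp
  113–159 → 47 bp
Sorted largest to smallest: 53, 47, 32, 19, 8 bp.

53, 47, 32, 19, 8 bp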